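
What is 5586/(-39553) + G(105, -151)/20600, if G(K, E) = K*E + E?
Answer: -374078459/407395900 ≈ -0.91822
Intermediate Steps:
G(K, E) = E + E*K (G(K, E) = E*K + E = E + E*K)
5586/(-39553) + G(105, -151)/20600 = 5586/(-39553) - 151*(1 + 105)/20600 = 5586*(-1/39553) - 151*106*(1/20600) = -5586/39553 - 16006*1/20600 = -5586/39553 - 8003/10300 = -374078459/407395900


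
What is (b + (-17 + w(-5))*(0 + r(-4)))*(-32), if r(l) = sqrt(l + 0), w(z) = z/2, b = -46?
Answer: 1472 + 1248*I ≈ 1472.0 + 1248.0*I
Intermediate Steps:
w(z) = z/2 (w(z) = z*(1/2) = z/2)
r(l) = sqrt(l)
(b + (-17 + w(-5))*(0 + r(-4)))*(-32) = (-46 + (-17 + (1/2)*(-5))*(0 + sqrt(-4)))*(-32) = (-46 + (-17 - 5/2)*(0 + 2*I))*(-32) = (-46 - 39*I)*(-32) = 1472 + 1248*I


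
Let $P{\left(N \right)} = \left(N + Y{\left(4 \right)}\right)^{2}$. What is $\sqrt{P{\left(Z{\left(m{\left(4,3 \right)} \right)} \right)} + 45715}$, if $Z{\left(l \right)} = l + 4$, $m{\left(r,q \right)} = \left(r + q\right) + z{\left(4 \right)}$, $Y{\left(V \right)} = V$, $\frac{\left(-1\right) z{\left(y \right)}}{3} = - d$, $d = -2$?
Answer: $214$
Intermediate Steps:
$z{\left(y \right)} = -6$ ($z{\left(y \right)} = - 3 \left(\left(-1\right) \left(-2\right)\right) = \left(-3\right) 2 = -6$)
$m{\left(r,q \right)} = -6 + q + r$ ($m{\left(r,q \right)} = \left(r + q\right) - 6 = \left(q + r\right) - 6 = -6 + q + r$)
$Z{\left(l \right)} = 4 + l$
$P{\left(N \right)} = \left(4 + N\right)^{2}$ ($P{\left(N \right)} = \left(N + 4\right)^{2} = \left(4 + N\right)^{2}$)
$\sqrt{P{\left(Z{\left(m{\left(4,3 \right)} \right)} \right)} + 45715} = \sqrt{\left(4 + \left(4 + \left(-6 + 3 + 4\right)\right)\right)^{2} + 45715} = \sqrt{\left(4 + \left(4 + 1\right)\right)^{2} + 45715} = \sqrt{\left(4 + 5\right)^{2} + 45715} = \sqrt{9^{2} + 45715} = \sqrt{81 + 45715} = \sqrt{45796} = 214$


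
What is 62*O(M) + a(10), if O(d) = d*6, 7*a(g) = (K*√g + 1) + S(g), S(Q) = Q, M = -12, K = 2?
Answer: -31237/7 + 2*√10/7 ≈ -4461.5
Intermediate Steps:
a(g) = ⅐ + g/7 + 2*√g/7 (a(g) = ((2*√g + 1) + g)/7 = ((1 + 2*√g) + g)/7 = (1 + g + 2*√g)/7 = ⅐ + g/7 + 2*√g/7)
O(d) = 6*d
62*O(M) + a(10) = 62*(6*(-12)) + (⅐ + (⅐)*10 + 2*√10/7) = 62*(-72) + (⅐ + 10/7 + 2*√10/7) = -4464 + (11/7 + 2*√10/7) = -31237/7 + 2*√10/7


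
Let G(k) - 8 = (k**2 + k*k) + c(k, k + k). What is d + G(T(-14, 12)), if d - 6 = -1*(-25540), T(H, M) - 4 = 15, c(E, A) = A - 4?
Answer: 26310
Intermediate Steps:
c(E, A) = -4 + A
T(H, M) = 19 (T(H, M) = 4 + 15 = 19)
G(k) = 4 + 2*k + 2*k**2 (G(k) = 8 + ((k**2 + k*k) + (-4 + (k + k))) = 8 + ((k**2 + k**2) + (-4 + 2*k)) = 8 + (2*k**2 + (-4 + 2*k)) = 8 + (-4 + 2*k + 2*k**2) = 4 + 2*k + 2*k**2)
d = 25546 (d = 6 - 1*(-25540) = 6 + 25540 = 25546)
d + G(T(-14, 12)) = 25546 + (4 + 2*19 + 2*19**2) = 25546 + (4 + 38 + 2*361) = 25546 + (4 + 38 + 722) = 25546 + 764 = 26310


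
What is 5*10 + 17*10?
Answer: 220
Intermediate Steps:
5*10 + 17*10 = 50 + 170 = 220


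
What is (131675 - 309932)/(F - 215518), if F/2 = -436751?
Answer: 178257/1089020 ≈ 0.16369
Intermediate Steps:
F = -873502 (F = 2*(-436751) = -873502)
(131675 - 309932)/(F - 215518) = (131675 - 309932)/(-873502 - 215518) = -178257/(-1089020) = -178257*(-1/1089020) = 178257/1089020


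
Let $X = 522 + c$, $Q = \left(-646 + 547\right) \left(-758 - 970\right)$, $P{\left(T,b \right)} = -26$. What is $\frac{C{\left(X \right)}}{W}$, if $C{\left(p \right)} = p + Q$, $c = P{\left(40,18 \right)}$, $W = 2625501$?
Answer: $\frac{171568}{2625501} \approx 0.065347$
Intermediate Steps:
$Q = 171072$ ($Q = \left(-99\right) \left(-1728\right) = 171072$)
$c = -26$
$X = 496$ ($X = 522 - 26 = 496$)
$C{\left(p \right)} = 171072 + p$ ($C{\left(p \right)} = p + 171072 = 171072 + p$)
$\frac{C{\left(X \right)}}{W} = \frac{171072 + 496}{2625501} = 171568 \cdot \frac{1}{2625501} = \frac{171568}{2625501}$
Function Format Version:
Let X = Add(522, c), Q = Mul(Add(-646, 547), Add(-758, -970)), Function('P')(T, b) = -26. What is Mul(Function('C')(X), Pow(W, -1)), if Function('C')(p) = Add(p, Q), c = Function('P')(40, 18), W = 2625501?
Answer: Rational(171568, 2625501) ≈ 0.065347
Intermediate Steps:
Q = 171072 (Q = Mul(-99, -1728) = 171072)
c = -26
X = 496 (X = Add(522, -26) = 496)
Function('C')(p) = Add(171072, p) (Function('C')(p) = Add(p, 171072) = Add(171072, p))
Mul(Function('C')(X), Pow(W, -1)) = Mul(Add(171072, 496), Pow(2625501, -1)) = Mul(171568, Rational(1, 2625501)) = Rational(171568, 2625501)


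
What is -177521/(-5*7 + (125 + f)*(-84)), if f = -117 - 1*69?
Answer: -177521/5089 ≈ -34.883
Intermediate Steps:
f = -186 (f = -117 - 69 = -186)
-177521/(-5*7 + (125 + f)*(-84)) = -177521/(-5*7 + (125 - 186)*(-84)) = -177521/(-35 - 61*(-84)) = -177521/(-35 + 5124) = -177521/5089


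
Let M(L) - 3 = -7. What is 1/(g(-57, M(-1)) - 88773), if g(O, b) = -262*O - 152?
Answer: -1/73991 ≈ -1.3515e-5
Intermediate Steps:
M(L) = -4 (M(L) = 3 - 7 = -4)
g(O, b) = -152 - 262*O
1/(g(-57, M(-1)) - 88773) = 1/((-152 - 262*(-57)) - 88773) = 1/((-152 + 14934) - 88773) = 1/(14782 - 88773) = 1/(-73991) = -1/73991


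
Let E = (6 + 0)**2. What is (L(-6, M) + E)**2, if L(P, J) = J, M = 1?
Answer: 1369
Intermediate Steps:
E = 36 (E = 6**2 = 36)
(L(-6, M) + E)**2 = (1 + 36)**2 = 37**2 = 1369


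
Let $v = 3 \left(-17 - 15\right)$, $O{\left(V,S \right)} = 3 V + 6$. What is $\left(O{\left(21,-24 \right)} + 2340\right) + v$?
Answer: $2313$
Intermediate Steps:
$O{\left(V,S \right)} = 6 + 3 V$
$v = -96$ ($v = 3 \left(-32\right) = -96$)
$\left(O{\left(21,-24 \right)} + 2340\right) + v = \left(\left(6 + 3 \cdot 21\right) + 2340\right) - 96 = \left(\left(6 + 63\right) + 2340\right) - 96 = \left(69 + 2340\right) - 96 = 2409 - 96 = 2313$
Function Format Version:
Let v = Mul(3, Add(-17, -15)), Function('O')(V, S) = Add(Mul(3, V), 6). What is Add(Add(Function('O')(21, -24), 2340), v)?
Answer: 2313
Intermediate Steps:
Function('O')(V, S) = Add(6, Mul(3, V))
v = -96 (v = Mul(3, -32) = -96)
Add(Add(Function('O')(21, -24), 2340), v) = Add(Add(Add(6, Mul(3, 21)), 2340), -96) = Add(Add(Add(6, 63), 2340), -96) = Add(Add(69, 2340), -96) = Add(2409, -96) = 2313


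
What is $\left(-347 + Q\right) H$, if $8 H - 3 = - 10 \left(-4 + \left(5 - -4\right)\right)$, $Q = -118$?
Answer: $\frac{21855}{8} \approx 2731.9$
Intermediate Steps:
$H = - \frac{47}{8}$ ($H = \frac{3}{8} + \frac{\left(-10\right) \left(-4 + \left(5 - -4\right)\right)}{8} = \frac{3}{8} + \frac{\left(-10\right) \left(-4 + \left(5 + 4\right)\right)}{8} = \frac{3}{8} + \frac{\left(-10\right) \left(-4 + 9\right)}{8} = \frac{3}{8} + \frac{\left(-10\right) 5}{8} = \frac{3}{8} + \frac{1}{8} \left(-50\right) = \frac{3}{8} - \frac{25}{4} = - \frac{47}{8} \approx -5.875$)
$\left(-347 + Q\right) H = \left(-347 - 118\right) \left(- \frac{47}{8}\right) = \left(-465\right) \left(- \frac{47}{8}\right) = \frac{21855}{8}$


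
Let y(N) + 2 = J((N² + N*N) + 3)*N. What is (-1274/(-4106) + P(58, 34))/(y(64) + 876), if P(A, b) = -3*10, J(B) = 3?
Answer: -60953/2188498 ≈ -0.027852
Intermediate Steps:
y(N) = -2 + 3*N
P(A, b) = -30
(-1274/(-4106) + P(58, 34))/(y(64) + 876) = (-1274/(-4106) - 30)/((-2 + 3*64) + 876) = (-1274*(-1/4106) - 30)/((-2 + 192) + 876) = (637/2053 - 30)/(190 + 876) = -60953/2053/1066 = -60953/2053*1/1066 = -60953/2188498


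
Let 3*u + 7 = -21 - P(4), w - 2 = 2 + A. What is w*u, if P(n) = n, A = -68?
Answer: 2048/3 ≈ 682.67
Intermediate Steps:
w = -64 (w = 2 + (2 - 68) = 2 - 66 = -64)
u = -32/3 (u = -7/3 + (-21 - 1*4)/3 = -7/3 + (-21 - 4)/3 = -7/3 + (⅓)*(-25) = -7/3 - 25/3 = -32/3 ≈ -10.667)
w*u = -64*(-32/3) = 2048/3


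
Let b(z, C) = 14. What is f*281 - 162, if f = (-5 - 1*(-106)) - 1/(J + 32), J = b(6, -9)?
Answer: 1297793/46 ≈ 28213.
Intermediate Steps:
J = 14
f = 4645/46 (f = (-5 - 1*(-106)) - 1/(14 + 32) = (-5 + 106) - 1/46 = 101 - 1*1/46 = 101 - 1/46 = 4645/46 ≈ 100.98)
f*281 - 162 = (4645/46)*281 - 162 = 1305245/46 - 162 = 1297793/46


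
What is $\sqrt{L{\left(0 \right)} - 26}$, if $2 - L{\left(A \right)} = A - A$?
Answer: $2 i \sqrt{6} \approx 4.899 i$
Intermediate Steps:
$L{\left(A \right)} = 2$ ($L{\left(A \right)} = 2 - \left(A - A\right) = 2 - 0 = 2 + 0 = 2$)
$\sqrt{L{\left(0 \right)} - 26} = \sqrt{2 - 26} = \sqrt{-24} = 2 i \sqrt{6}$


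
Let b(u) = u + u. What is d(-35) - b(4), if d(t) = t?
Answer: -43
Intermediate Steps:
b(u) = 2*u
d(-35) - b(4) = -35 - 2*4 = -35 - 1*8 = -35 - 8 = -43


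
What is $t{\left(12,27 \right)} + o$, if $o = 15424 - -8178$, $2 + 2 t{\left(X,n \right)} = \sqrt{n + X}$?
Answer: $23601 + \frac{\sqrt{39}}{2} \approx 23604.0$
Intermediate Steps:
$t{\left(X,n \right)} = -1 + \frac{\sqrt{X + n}}{2}$ ($t{\left(X,n \right)} = -1 + \frac{\sqrt{n + X}}{2} = -1 + \frac{\sqrt{X + n}}{2}$)
$o = 23602$ ($o = 15424 + 8178 = 23602$)
$t{\left(12,27 \right)} + o = \left(-1 + \frac{\sqrt{12 + 27}}{2}\right) + 23602 = \left(-1 + \frac{\sqrt{39}}{2}\right) + 23602 = 23601 + \frac{\sqrt{39}}{2}$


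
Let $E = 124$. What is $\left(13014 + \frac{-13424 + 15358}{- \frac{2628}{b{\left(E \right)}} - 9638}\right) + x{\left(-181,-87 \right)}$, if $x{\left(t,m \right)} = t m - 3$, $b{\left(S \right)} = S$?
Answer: $\frac{8611091776}{299435} \approx 28758.0$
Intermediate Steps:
$x{\left(t,m \right)} = -3 + m t$ ($x{\left(t,m \right)} = m t - 3 = -3 + m t$)
$\left(13014 + \frac{-13424 + 15358}{- \frac{2628}{b{\left(E \right)}} - 9638}\right) + x{\left(-181,-87 \right)} = \left(13014 + \frac{-13424 + 15358}{- \frac{2628}{124} - 9638}\right) - -15744 = \left(13014 + \frac{1934}{\left(-2628\right) \frac{1}{124} - 9638}\right) + \left(-3 + 15747\right) = \left(13014 + \frac{1934}{- \frac{657}{31} - 9638}\right) + 15744 = \left(13014 + \frac{1934}{- \frac{299435}{31}}\right) + 15744 = \left(13014 + 1934 \left(- \frac{31}{299435}\right)\right) + 15744 = \left(13014 - \frac{59954}{299435}\right) + 15744 = \frac{3896787136}{299435} + 15744 = \frac{8611091776}{299435}$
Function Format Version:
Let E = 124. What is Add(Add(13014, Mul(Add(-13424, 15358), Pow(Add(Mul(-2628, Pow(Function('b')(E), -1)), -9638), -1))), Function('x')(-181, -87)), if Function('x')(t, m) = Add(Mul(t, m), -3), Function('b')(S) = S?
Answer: Rational(8611091776, 299435) ≈ 28758.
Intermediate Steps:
Function('x')(t, m) = Add(-3, Mul(m, t)) (Function('x')(t, m) = Add(Mul(m, t), -3) = Add(-3, Mul(m, t)))
Add(Add(13014, Mul(Add(-13424, 15358), Pow(Add(Mul(-2628, Pow(Function('b')(E), -1)), -9638), -1))), Function('x')(-181, -87)) = Add(Add(13014, Mul(Add(-13424, 15358), Pow(Add(Mul(-2628, Pow(124, -1)), -9638), -1))), Add(-3, Mul(-87, -181))) = Add(Add(13014, Mul(1934, Pow(Add(Mul(-2628, Rational(1, 124)), -9638), -1))), Add(-3, 15747)) = Add(Add(13014, Mul(1934, Pow(Add(Rational(-657, 31), -9638), -1))), 15744) = Add(Add(13014, Mul(1934, Pow(Rational(-299435, 31), -1))), 15744) = Add(Add(13014, Mul(1934, Rational(-31, 299435))), 15744) = Add(Add(13014, Rational(-59954, 299435)), 15744) = Add(Rational(3896787136, 299435), 15744) = Rational(8611091776, 299435)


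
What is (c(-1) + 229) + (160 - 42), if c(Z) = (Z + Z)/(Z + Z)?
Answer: 348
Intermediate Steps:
c(Z) = 1 (c(Z) = (2*Z)/((2*Z)) = (2*Z)*(1/(2*Z)) = 1)
(c(-1) + 229) + (160 - 42) = (1 + 229) + (160 - 42) = 230 + 118 = 348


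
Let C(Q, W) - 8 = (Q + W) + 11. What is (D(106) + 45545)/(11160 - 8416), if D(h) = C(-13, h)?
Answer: 45657/2744 ≈ 16.639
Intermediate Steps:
C(Q, W) = 19 + Q + W (C(Q, W) = 8 + ((Q + W) + 11) = 8 + (11 + Q + W) = 19 + Q + W)
D(h) = 6 + h (D(h) = 19 - 13 + h = 6 + h)
(D(106) + 45545)/(11160 - 8416) = ((6 + 106) + 45545)/(11160 - 8416) = (112 + 45545)/2744 = 45657*(1/2744) = 45657/2744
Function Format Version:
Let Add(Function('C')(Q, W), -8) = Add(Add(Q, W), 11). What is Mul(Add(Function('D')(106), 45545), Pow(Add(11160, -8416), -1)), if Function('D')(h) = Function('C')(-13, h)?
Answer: Rational(45657, 2744) ≈ 16.639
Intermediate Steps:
Function('C')(Q, W) = Add(19, Q, W) (Function('C')(Q, W) = Add(8, Add(Add(Q, W), 11)) = Add(8, Add(11, Q, W)) = Add(19, Q, W))
Function('D')(h) = Add(6, h) (Function('D')(h) = Add(19, -13, h) = Add(6, h))
Mul(Add(Function('D')(106), 45545), Pow(Add(11160, -8416), -1)) = Mul(Add(Add(6, 106), 45545), Pow(Add(11160, -8416), -1)) = Mul(Add(112, 45545), Pow(2744, -1)) = Mul(45657, Rational(1, 2744)) = Rational(45657, 2744)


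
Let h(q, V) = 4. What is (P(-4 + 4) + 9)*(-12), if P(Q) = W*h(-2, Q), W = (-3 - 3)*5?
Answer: 1332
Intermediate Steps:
W = -30 (W = -6*5 = -30)
P(Q) = -120 (P(Q) = -30*4 = -120)
(P(-4 + 4) + 9)*(-12) = (-120 + 9)*(-12) = -111*(-12) = 1332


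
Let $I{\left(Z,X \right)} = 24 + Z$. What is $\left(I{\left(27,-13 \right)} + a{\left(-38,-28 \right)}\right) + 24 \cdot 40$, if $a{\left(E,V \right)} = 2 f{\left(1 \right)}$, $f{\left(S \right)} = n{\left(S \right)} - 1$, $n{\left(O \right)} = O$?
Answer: $1011$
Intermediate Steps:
$f{\left(S \right)} = -1 + S$ ($f{\left(S \right)} = S - 1 = -1 + S$)
$a{\left(E,V \right)} = 0$ ($a{\left(E,V \right)} = 2 \left(-1 + 1\right) = 2 \cdot 0 = 0$)
$\left(I{\left(27,-13 \right)} + a{\left(-38,-28 \right)}\right) + 24 \cdot 40 = \left(\left(24 + 27\right) + 0\right) + 24 \cdot 40 = \left(51 + 0\right) + 960 = 51 + 960 = 1011$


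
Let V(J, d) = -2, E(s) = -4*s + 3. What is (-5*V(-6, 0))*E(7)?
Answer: -250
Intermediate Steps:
E(s) = 3 - 4*s
(-5*V(-6, 0))*E(7) = (-5*(-2))*(3 - 4*7) = 10*(3 - 28) = 10*(-25) = -250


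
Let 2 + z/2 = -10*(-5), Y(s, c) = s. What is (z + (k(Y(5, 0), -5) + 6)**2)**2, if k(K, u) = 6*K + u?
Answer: 1117249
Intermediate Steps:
k(K, u) = u + 6*K
z = 96 (z = -4 + 2*(-10*(-5)) = -4 + 2*50 = -4 + 100 = 96)
(z + (k(Y(5, 0), -5) + 6)**2)**2 = (96 + ((-5 + 6*5) + 6)**2)**2 = (96 + ((-5 + 30) + 6)**2)**2 = (96 + (25 + 6)**2)**2 = (96 + 31**2)**2 = (96 + 961)**2 = 1057**2 = 1117249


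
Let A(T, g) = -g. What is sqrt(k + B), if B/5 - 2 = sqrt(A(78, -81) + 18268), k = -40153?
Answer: sqrt(-40143 + 5*sqrt(18349)) ≈ 198.66*I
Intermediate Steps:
B = 10 + 5*sqrt(18349) (B = 10 + 5*sqrt(-1*(-81) + 18268) = 10 + 5*sqrt(81 + 18268) = 10 + 5*sqrt(18349) ≈ 687.29)
sqrt(k + B) = sqrt(-40153 + (10 + 5*sqrt(18349))) = sqrt(-40143 + 5*sqrt(18349))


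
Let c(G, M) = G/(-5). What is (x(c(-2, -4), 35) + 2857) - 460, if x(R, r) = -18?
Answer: 2379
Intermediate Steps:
c(G, M) = -G/5 (c(G, M) = G*(-⅕) = -G/5)
(x(c(-2, -4), 35) + 2857) - 460 = (-18 + 2857) - 460 = 2839 - 460 = 2379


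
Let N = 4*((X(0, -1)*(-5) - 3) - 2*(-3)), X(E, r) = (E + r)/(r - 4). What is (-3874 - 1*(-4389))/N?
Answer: 515/8 ≈ 64.375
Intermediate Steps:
X(E, r) = (E + r)/(-4 + r)
N = 8 (N = 4*((((0 - 1)/(-4 - 1))*(-5) - 3) - 2*(-3)) = 4*(((-1/(-5))*(-5) - 3) + 6) = 4*((-1/5*(-1)*(-5) - 3) + 6) = 4*(((1/5)*(-5) - 3) + 6) = 4*((-1 - 3) + 6) = 4*(-4 + 6) = 4*2 = 8)
(-3874 - 1*(-4389))/N = (-3874 - 1*(-4389))/8 = (-3874 + 4389)*(1/8) = 515*(1/8) = 515/8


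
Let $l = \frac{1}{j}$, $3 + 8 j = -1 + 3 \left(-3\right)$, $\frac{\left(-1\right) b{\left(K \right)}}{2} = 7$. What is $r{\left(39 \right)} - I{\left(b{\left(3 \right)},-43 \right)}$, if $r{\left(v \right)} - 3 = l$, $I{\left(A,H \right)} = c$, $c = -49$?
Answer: $\frac{668}{13} \approx 51.385$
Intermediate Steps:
$b{\left(K \right)} = -14$ ($b{\left(K \right)} = \left(-2\right) 7 = -14$)
$j = - \frac{13}{8}$ ($j = - \frac{3}{8} + \frac{-1 + 3 \left(-3\right)}{8} = - \frac{3}{8} + \frac{-1 - 9}{8} = - \frac{3}{8} + \frac{1}{8} \left(-10\right) = - \frac{3}{8} - \frac{5}{4} = - \frac{13}{8} \approx -1.625$)
$I{\left(A,H \right)} = -49$
$l = - \frac{8}{13}$ ($l = \frac{1}{- \frac{13}{8}} = - \frac{8}{13} \approx -0.61539$)
$r{\left(v \right)} = \frac{31}{13}$ ($r{\left(v \right)} = 3 - \frac{8}{13} = \frac{31}{13}$)
$r{\left(39 \right)} - I{\left(b{\left(3 \right)},-43 \right)} = \frac{31}{13} - -49 = \frac{31}{13} + 49 = \frac{668}{13}$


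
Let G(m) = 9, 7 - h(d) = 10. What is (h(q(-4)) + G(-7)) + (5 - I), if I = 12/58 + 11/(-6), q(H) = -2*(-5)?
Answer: 2197/174 ≈ 12.626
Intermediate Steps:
q(H) = 10
h(d) = -3 (h(d) = 7 - 1*10 = 7 - 10 = -3)
I = -283/174 (I = 12*(1/58) + 11*(-1/6) = 6/29 - 11/6 = -283/174 ≈ -1.6264)
(h(q(-4)) + G(-7)) + (5 - I) = (-3 + 9) + (5 - 1*(-283/174)) = 6 + (5 + 283/174) = 6 + 1153/174 = 2197/174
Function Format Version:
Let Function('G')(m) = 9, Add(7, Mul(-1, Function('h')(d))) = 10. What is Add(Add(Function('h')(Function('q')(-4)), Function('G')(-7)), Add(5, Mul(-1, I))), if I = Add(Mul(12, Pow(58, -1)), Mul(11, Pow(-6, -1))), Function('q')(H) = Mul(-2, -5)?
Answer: Rational(2197, 174) ≈ 12.626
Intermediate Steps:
Function('q')(H) = 10
Function('h')(d) = -3 (Function('h')(d) = Add(7, Mul(-1, 10)) = Add(7, -10) = -3)
I = Rational(-283, 174) (I = Add(Mul(12, Rational(1, 58)), Mul(11, Rational(-1, 6))) = Add(Rational(6, 29), Rational(-11, 6)) = Rational(-283, 174) ≈ -1.6264)
Add(Add(Function('h')(Function('q')(-4)), Function('G')(-7)), Add(5, Mul(-1, I))) = Add(Add(-3, 9), Add(5, Mul(-1, Rational(-283, 174)))) = Add(6, Add(5, Rational(283, 174))) = Add(6, Rational(1153, 174)) = Rational(2197, 174)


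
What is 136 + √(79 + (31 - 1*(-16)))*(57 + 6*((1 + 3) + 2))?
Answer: 136 + 279*√14 ≈ 1179.9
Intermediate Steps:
136 + √(79 + (31 - 1*(-16)))*(57 + 6*((1 + 3) + 2)) = 136 + √(79 + (31 + 16))*(57 + 6*(4 + 2)) = 136 + √(79 + 47)*(57 + 6*6) = 136 + √126*(57 + 36) = 136 + (3*√14)*93 = 136 + 279*√14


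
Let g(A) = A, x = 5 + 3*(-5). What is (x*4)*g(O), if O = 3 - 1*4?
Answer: 40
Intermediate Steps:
O = -1 (O = 3 - 4 = -1)
x = -10 (x = 5 - 15 = -10)
(x*4)*g(O) = -10*4*(-1) = -40*(-1) = 40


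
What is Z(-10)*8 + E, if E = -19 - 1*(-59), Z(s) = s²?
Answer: 840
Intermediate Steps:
E = 40 (E = -19 + 59 = 40)
Z(-10)*8 + E = (-10)²*8 + 40 = 100*8 + 40 = 800 + 40 = 840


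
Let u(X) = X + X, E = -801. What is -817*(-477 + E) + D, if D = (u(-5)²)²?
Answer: 1054126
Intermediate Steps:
u(X) = 2*X
D = 10000 (D = ((2*(-5))²)² = ((-10)²)² = 100² = 10000)
-817*(-477 + E) + D = -817*(-477 - 801) + 10000 = -817*(-1278) + 10000 = 1044126 + 10000 = 1054126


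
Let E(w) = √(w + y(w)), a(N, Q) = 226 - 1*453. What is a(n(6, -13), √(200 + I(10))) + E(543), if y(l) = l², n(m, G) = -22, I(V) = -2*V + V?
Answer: -227 + 4*√18462 ≈ 316.50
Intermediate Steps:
I(V) = -V
a(N, Q) = -227 (a(N, Q) = 226 - 453 = -227)
E(w) = √(w + w²)
a(n(6, -13), √(200 + I(10))) + E(543) = -227 + √(543*(1 + 543)) = -227 + √(543*544) = -227 + √295392 = -227 + 4*√18462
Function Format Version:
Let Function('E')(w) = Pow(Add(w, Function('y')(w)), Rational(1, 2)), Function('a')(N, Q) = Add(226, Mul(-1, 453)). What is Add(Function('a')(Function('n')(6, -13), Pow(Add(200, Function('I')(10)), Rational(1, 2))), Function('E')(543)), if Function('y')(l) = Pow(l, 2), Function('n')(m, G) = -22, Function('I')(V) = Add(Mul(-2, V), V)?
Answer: Add(-227, Mul(4, Pow(18462, Rational(1, 2)))) ≈ 316.50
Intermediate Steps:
Function('I')(V) = Mul(-1, V)
Function('a')(N, Q) = -227 (Function('a')(N, Q) = Add(226, -453) = -227)
Function('E')(w) = Pow(Add(w, Pow(w, 2)), Rational(1, 2))
Add(Function('a')(Function('n')(6, -13), Pow(Add(200, Function('I')(10)), Rational(1, 2))), Function('E')(543)) = Add(-227, Pow(Mul(543, Add(1, 543)), Rational(1, 2))) = Add(-227, Pow(Mul(543, 544), Rational(1, 2))) = Add(-227, Pow(295392, Rational(1, 2))) = Add(-227, Mul(4, Pow(18462, Rational(1, 2))))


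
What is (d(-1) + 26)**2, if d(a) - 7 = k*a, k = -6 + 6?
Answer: 1089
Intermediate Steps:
k = 0
d(a) = 7 (d(a) = 7 + 0*a = 7 + 0 = 7)
(d(-1) + 26)**2 = (7 + 26)**2 = 33**2 = 1089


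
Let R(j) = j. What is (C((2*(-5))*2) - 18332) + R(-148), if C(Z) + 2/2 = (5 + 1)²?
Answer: -18445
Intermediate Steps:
C(Z) = 35 (C(Z) = -1 + (5 + 1)² = -1 + 6² = -1 + 36 = 35)
(C((2*(-5))*2) - 18332) + R(-148) = (35 - 18332) - 148 = -18297 - 148 = -18445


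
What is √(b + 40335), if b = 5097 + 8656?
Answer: 2*√13522 ≈ 232.57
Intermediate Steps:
b = 13753
√(b + 40335) = √(13753 + 40335) = √54088 = 2*√13522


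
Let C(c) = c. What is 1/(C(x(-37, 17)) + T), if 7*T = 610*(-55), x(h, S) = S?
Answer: -7/33431 ≈ -0.00020939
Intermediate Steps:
T = -33550/7 (T = (610*(-55))/7 = (⅐)*(-33550) = -33550/7 ≈ -4792.9)
1/(C(x(-37, 17)) + T) = 1/(17 - 33550/7) = 1/(-33431/7) = -7/33431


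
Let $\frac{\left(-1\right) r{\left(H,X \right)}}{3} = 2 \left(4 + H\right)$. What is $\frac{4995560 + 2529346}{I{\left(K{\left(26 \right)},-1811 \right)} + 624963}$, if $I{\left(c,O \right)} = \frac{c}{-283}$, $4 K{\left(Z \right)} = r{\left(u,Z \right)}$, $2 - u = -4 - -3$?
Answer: $\frac{1419698932}{117909693} \approx 12.041$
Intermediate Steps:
$u = 3$ ($u = 2 - \left(-4 - -3\right) = 2 - \left(-4 + 3\right) = 2 - -1 = 2 + 1 = 3$)
$r{\left(H,X \right)} = -24 - 6 H$ ($r{\left(H,X \right)} = - 3 \cdot 2 \left(4 + H\right) = - 3 \left(8 + 2 H\right) = -24 - 6 H$)
$K{\left(Z \right)} = - \frac{21}{2}$ ($K{\left(Z \right)} = \frac{-24 - 18}{4} = \frac{1}{4} \left(-42\right) = - \frac{21}{2}$)
$I{\left(c,O \right)} = - \frac{c}{283}$ ($I{\left(c,O \right)} = c \left(- \frac{1}{283}\right) = - \frac{c}{283}$)
$\frac{4995560 + 2529346}{I{\left(K{\left(26 \right)},-1811 \right)} + 624963} = \frac{4995560 + 2529346}{\left(- \frac{1}{283}\right) \left(- \frac{21}{2}\right) + 624963} = \frac{7524906}{\frac{21}{566} + 624963} = \frac{7524906}{\frac{353729079}{566}} = 7524906 \cdot \frac{566}{353729079} = \frac{1419698932}{117909693}$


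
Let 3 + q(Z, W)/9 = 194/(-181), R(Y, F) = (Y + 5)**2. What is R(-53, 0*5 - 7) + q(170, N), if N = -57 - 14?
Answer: 410391/181 ≈ 2267.4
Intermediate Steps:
R(Y, F) = (5 + Y)**2
N = -71
q(Z, W) = -6633/181 (q(Z, W) = -27 + 9*(194/(-181)) = -27 + 9*(194*(-1/181)) = -27 + 9*(-194/181) = -27 - 1746/181 = -6633/181)
R(-53, 0*5 - 7) + q(170, N) = (5 - 53)**2 - 6633/181 = (-48)**2 - 6633/181 = 2304 - 6633/181 = 410391/181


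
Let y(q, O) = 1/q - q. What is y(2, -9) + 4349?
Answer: 8695/2 ≈ 4347.5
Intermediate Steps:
y(2, -9) + 4349 = (1/2 - 1*2) + 4349 = (½ - 2) + 4349 = -3/2 + 4349 = 8695/2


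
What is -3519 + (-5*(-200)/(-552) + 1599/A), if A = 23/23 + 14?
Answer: -1177903/345 ≈ -3414.2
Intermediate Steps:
A = 15 (A = 23*(1/23) + 14 = 1 + 14 = 15)
-3519 + (-5*(-200)/(-552) + 1599/A) = -3519 + (-5*(-200)/(-552) + 1599/15) = -3519 + (1000*(-1/552) + 1599*(1/15)) = -3519 + (-125/69 + 533/5) = -3519 + 36152/345 = -1177903/345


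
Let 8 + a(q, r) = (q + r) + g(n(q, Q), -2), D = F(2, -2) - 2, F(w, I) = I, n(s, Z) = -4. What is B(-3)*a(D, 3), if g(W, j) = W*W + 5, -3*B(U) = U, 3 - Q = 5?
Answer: 12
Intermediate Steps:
Q = -2 (Q = 3 - 1*5 = 3 - 5 = -2)
D = -4 (D = -2 - 2 = -4)
B(U) = -U/3
g(W, j) = 5 + W**2 (g(W, j) = W**2 + 5 = 5 + W**2)
a(q, r) = 13 + q + r (a(q, r) = -8 + ((q + r) + (5 + (-4)**2)) = -8 + ((q + r) + (5 + 16)) = -8 + ((q + r) + 21) = -8 + (21 + q + r) = 13 + q + r)
B(-3)*a(D, 3) = (-1/3*(-3))*(13 - 4 + 3) = 1*12 = 12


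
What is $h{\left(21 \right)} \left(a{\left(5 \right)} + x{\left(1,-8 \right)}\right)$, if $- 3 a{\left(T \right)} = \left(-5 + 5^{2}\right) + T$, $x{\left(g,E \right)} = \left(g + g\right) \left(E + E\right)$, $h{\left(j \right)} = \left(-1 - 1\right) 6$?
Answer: $484$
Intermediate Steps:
$h{\left(j \right)} = -12$ ($h{\left(j \right)} = \left(-2\right) 6 = -12$)
$x{\left(g,E \right)} = 4 E g$ ($x{\left(g,E \right)} = 2 g 2 E = 4 E g$)
$a{\left(T \right)} = - \frac{20}{3} - \frac{T}{3}$ ($a{\left(T \right)} = - \frac{\left(-5 + 5^{2}\right) + T}{3} = - \frac{\left(-5 + 25\right) + T}{3} = - \frac{20 + T}{3} = - \frac{20}{3} - \frac{T}{3}$)
$h{\left(21 \right)} \left(a{\left(5 \right)} + x{\left(1,-8 \right)}\right) = - 12 \left(\left(- \frac{20}{3} - \frac{5}{3}\right) + 4 \left(-8\right) 1\right) = - 12 \left(\left(- \frac{20}{3} - \frac{5}{3}\right) - 32\right) = - 12 \left(- \frac{25}{3} - 32\right) = \left(-12\right) \left(- \frac{121}{3}\right) = 484$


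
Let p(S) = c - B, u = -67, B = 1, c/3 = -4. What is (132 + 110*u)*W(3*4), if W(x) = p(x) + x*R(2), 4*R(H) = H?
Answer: 50666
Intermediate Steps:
c = -12 (c = 3*(-4) = -12)
R(H) = H/4
p(S) = -13 (p(S) = -12 - 1*1 = -12 - 1 = -13)
W(x) = -13 + x/2 (W(x) = -13 + x*((¼)*2) = -13 + x*(½) = -13 + x/2)
(132 + 110*u)*W(3*4) = (132 + 110*(-67))*(-13 + (3*4)/2) = (132 - 7370)*(-13 + (½)*12) = -7238*(-13 + 6) = -7238*(-7) = 50666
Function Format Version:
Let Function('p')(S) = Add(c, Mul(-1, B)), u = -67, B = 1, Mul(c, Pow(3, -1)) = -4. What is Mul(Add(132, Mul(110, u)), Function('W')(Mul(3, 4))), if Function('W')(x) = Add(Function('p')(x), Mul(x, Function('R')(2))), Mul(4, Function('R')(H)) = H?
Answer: 50666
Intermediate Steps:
c = -12 (c = Mul(3, -4) = -12)
Function('R')(H) = Mul(Rational(1, 4), H)
Function('p')(S) = -13 (Function('p')(S) = Add(-12, Mul(-1, 1)) = Add(-12, -1) = -13)
Function('W')(x) = Add(-13, Mul(Rational(1, 2), x)) (Function('W')(x) = Add(-13, Mul(x, Mul(Rational(1, 4), 2))) = Add(-13, Mul(x, Rational(1, 2))) = Add(-13, Mul(Rational(1, 2), x)))
Mul(Add(132, Mul(110, u)), Function('W')(Mul(3, 4))) = Mul(Add(132, Mul(110, -67)), Add(-13, Mul(Rational(1, 2), Mul(3, 4)))) = Mul(Add(132, -7370), Add(-13, Mul(Rational(1, 2), 12))) = Mul(-7238, Add(-13, 6)) = Mul(-7238, -7) = 50666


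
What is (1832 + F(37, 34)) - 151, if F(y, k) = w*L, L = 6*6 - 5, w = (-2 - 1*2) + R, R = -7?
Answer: 1340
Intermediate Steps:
w = -11 (w = (-2 - 1*2) - 7 = (-2 - 2) - 7 = -4 - 7 = -11)
L = 31 (L = 36 - 5 = 31)
F(y, k) = -341 (F(y, k) = -11*31 = -341)
(1832 + F(37, 34)) - 151 = (1832 - 341) - 151 = 1491 - 151 = 1340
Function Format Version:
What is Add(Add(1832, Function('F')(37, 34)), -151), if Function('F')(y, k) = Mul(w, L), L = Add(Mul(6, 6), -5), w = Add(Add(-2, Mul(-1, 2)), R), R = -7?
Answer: 1340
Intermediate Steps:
w = -11 (w = Add(Add(-2, Mul(-1, 2)), -7) = Add(Add(-2, -2), -7) = Add(-4, -7) = -11)
L = 31 (L = Add(36, -5) = 31)
Function('F')(y, k) = -341 (Function('F')(y, k) = Mul(-11, 31) = -341)
Add(Add(1832, Function('F')(37, 34)), -151) = Add(Add(1832, -341), -151) = Add(1491, -151) = 1340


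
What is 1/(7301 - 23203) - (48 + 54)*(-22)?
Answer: 35684087/15902 ≈ 2244.0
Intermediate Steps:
1/(7301 - 23203) - (48 + 54)*(-22) = 1/(-15902) - 102*(-22) = -1/15902 - 1*(-2244) = -1/15902 + 2244 = 35684087/15902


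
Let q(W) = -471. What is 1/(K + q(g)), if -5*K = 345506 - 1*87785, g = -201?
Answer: -5/260076 ≈ -1.9225e-5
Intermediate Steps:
K = -257721/5 (K = -(345506 - 1*87785)/5 = -(345506 - 87785)/5 = -1/5*257721 = -257721/5 ≈ -51544.)
1/(K + q(g)) = 1/(-257721/5 - 471) = 1/(-260076/5) = -5/260076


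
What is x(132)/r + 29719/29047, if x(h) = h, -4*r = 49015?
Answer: 1441339969/1423738705 ≈ 1.0124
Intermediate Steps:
r = -49015/4 (r = -¼*49015 = -49015/4 ≈ -12254.)
x(132)/r + 29719/29047 = 132/(-49015/4) + 29719/29047 = 132*(-4/49015) + 29719*(1/29047) = -528/49015 + 29719/29047 = 1441339969/1423738705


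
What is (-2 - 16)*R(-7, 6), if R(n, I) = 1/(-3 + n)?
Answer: 9/5 ≈ 1.8000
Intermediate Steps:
(-2 - 16)*R(-7, 6) = (-2 - 16)/(-3 - 7) = -18/(-10) = -18*(-⅒) = 9/5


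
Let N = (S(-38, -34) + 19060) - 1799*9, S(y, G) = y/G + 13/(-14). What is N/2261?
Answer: 682867/538118 ≈ 1.2690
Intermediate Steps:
S(y, G) = -13/14 + y/G (S(y, G) = y/G + 13*(-1/14) = y/G - 13/14 = -13/14 + y/G)
N = 682867/238 (N = ((-13/14 - 38/(-34)) + 19060) - 1799*9 = ((-13/14 - 38*(-1/34)) + 19060) - 16191 = ((-13/14 + 19/17) + 19060) - 16191 = (45/238 + 19060) - 16191 = 4536325/238 - 16191 = 682867/238 ≈ 2869.2)
N/2261 = (682867/238)/2261 = (682867/238)*(1/2261) = 682867/538118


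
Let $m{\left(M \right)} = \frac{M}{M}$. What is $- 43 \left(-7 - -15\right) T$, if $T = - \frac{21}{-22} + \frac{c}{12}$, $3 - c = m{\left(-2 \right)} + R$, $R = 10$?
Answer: $- \frac{3268}{33} \approx -99.03$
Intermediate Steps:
$m{\left(M \right)} = 1$
$c = -8$ ($c = 3 - \left(1 + 10\right) = 3 - 11 = -8$)
$T = \frac{19}{66}$ ($T = - \frac{21}{-22} - \frac{8}{12} = \left(-21\right) \left(- \frac{1}{22}\right) - \frac{2}{3} = \frac{21}{22} - \frac{2}{3} = \frac{19}{66} \approx 0.28788$)
$- 43 \left(-7 - -15\right) T = - 43 \left(-7 - -15\right) \frac{19}{66} = - 43 \left(-7 + 15\right) \frac{19}{66} = \left(-43\right) 8 \cdot \frac{19}{66} = \left(-344\right) \frac{19}{66} = - \frac{3268}{33}$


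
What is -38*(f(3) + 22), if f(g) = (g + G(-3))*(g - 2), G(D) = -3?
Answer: -836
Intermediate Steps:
f(g) = (-3 + g)*(-2 + g) (f(g) = (g - 3)*(g - 2) = (-3 + g)*(-2 + g))
-38*(f(3) + 22) = -38*((6 + 3² - 5*3) + 22) = -38*((6 + 9 - 15) + 22) = -38*(0 + 22) = -38*22 = -836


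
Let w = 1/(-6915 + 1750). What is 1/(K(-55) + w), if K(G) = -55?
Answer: -5165/284076 ≈ -0.018182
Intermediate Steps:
w = -1/5165 (w = 1/(-5165) = -1/5165 ≈ -0.00019361)
1/(K(-55) + w) = 1/(-55 - 1/5165) = 1/(-284076/5165) = -5165/284076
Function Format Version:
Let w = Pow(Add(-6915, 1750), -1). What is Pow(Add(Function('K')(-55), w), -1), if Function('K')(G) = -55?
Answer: Rational(-5165, 284076) ≈ -0.018182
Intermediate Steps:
w = Rational(-1, 5165) (w = Pow(-5165, -1) = Rational(-1, 5165) ≈ -0.00019361)
Pow(Add(Function('K')(-55), w), -1) = Pow(Add(-55, Rational(-1, 5165)), -1) = Pow(Rational(-284076, 5165), -1) = Rational(-5165, 284076)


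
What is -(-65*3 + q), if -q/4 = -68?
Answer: -77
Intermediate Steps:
q = 272 (q = -4*(-68) = 272)
-(-65*3 + q) = -(-65*3 + 272) = -(-195 + 272) = -1*77 = -77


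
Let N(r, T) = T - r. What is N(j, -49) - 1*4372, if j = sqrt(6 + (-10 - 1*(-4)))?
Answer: -4421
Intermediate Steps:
j = 0 (j = sqrt(6 + (-10 + 4)) = sqrt(6 - 6) = sqrt(0) = 0)
N(j, -49) - 1*4372 = (-49 - 1*0) - 1*4372 = (-49 + 0) - 4372 = -49 - 4372 = -4421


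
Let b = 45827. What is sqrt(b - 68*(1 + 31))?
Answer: sqrt(43651) ≈ 208.93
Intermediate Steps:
sqrt(b - 68*(1 + 31)) = sqrt(45827 - 68*(1 + 31)) = sqrt(45827 - 68*32) = sqrt(45827 - 2176) = sqrt(43651)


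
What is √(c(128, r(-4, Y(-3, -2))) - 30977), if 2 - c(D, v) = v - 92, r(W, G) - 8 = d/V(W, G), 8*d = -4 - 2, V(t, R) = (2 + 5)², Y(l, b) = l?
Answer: 3*I*√672737/14 ≈ 175.76*I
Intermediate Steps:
V(t, R) = 49 (V(t, R) = 7² = 49)
d = -¾ (d = (-4 - 2)/8 = (⅛)*(-6) = -¾ ≈ -0.75000)
r(W, G) = 1565/196 (r(W, G) = 8 - ¾/49 = 8 - ¾*1/49 = 8 - 3/196 = 1565/196)
c(D, v) = 94 - v (c(D, v) = 2 - (v - 92) = 2 - (-92 + v) = 2 + (92 - v) = 94 - v)
√(c(128, r(-4, Y(-3, -2))) - 30977) = √((94 - 1*1565/196) - 30977) = √((94 - 1565/196) - 30977) = √(16859/196 - 30977) = √(-6054633/196) = 3*I*√672737/14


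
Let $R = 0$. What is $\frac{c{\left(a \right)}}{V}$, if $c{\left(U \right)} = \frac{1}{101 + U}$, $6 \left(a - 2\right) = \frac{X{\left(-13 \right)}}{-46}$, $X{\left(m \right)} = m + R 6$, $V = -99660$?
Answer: $- \frac{23}{236202505} \approx -9.7374 \cdot 10^{-8}$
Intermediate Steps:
$X{\left(m \right)} = m$ ($X{\left(m \right)} = m + 0 \cdot 6 = m + 0 = m$)
$a = \frac{565}{276}$ ($a = 2 + \frac{\left(-13\right) \frac{1}{-46}}{6} = 2 + \frac{\left(-13\right) \left(- \frac{1}{46}\right)}{6} = 2 + \frac{1}{6} \cdot \frac{13}{46} = 2 + \frac{13}{276} = \frac{565}{276} \approx 2.0471$)
$\frac{c{\left(a \right)}}{V} = \frac{1}{\left(101 + \frac{565}{276}\right) \left(-99660\right)} = \frac{1}{\frac{28441}{276}} \left(- \frac{1}{99660}\right) = \frac{276}{28441} \left(- \frac{1}{99660}\right) = - \frac{23}{236202505}$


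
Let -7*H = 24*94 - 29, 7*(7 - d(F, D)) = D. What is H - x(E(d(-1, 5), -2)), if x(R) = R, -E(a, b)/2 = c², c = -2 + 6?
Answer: -2003/7 ≈ -286.14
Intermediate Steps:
c = 4
d(F, D) = 7 - D/7
E(a, b) = -32 (E(a, b) = -2*4² = -2*16 = -32)
H = -2227/7 (H = -(24*94 - 29)/7 = -(2256 - 29)/7 = -⅐*2227 = -2227/7 ≈ -318.14)
H - x(E(d(-1, 5), -2)) = -2227/7 - 1*(-32) = -2227/7 + 32 = -2003/7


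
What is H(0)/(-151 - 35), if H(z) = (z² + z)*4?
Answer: 0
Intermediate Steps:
H(z) = 4*z + 4*z² (H(z) = (z + z²)*4 = 4*z + 4*z²)
H(0)/(-151 - 35) = (4*0*(1 + 0))/(-151 - 35) = (4*0*1)/(-186) = 0*(-1/186) = 0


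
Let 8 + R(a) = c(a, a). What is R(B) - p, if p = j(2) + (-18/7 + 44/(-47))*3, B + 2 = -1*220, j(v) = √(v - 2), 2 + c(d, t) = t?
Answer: -72866/329 ≈ -221.48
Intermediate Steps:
c(d, t) = -2 + t
j(v) = √(-2 + v)
B = -222 (B = -2 - 1*220 = -2 - 220 = -222)
R(a) = -10 + a (R(a) = -8 + (-2 + a) = -10 + a)
p = -3462/329 (p = √(-2 + 2) + (-18/7 + 44/(-47))*3 = √0 + (-18*⅐ + 44*(-1/47))*3 = 0 + (-18/7 - 44/47)*3 = 0 - 1154/329*3 = 0 - 3462/329 = -3462/329 ≈ -10.523)
R(B) - p = (-10 - 222) - 1*(-3462/329) = -232 + 3462/329 = -72866/329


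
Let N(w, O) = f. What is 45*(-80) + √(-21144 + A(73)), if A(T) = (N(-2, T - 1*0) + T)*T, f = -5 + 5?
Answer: -3600 + I*√15815 ≈ -3600.0 + 125.76*I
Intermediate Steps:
f = 0
N(w, O) = 0
A(T) = T² (A(T) = (0 + T)*T = T*T = T²)
45*(-80) + √(-21144 + A(73)) = 45*(-80) + √(-21144 + 73²) = -3600 + √(-21144 + 5329) = -3600 + √(-15815) = -3600 + I*√15815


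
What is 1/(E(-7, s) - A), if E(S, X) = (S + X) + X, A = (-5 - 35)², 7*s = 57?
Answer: -7/11135 ≈ -0.00062865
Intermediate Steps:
s = 57/7 (s = (⅐)*57 = 57/7 ≈ 8.1429)
A = 1600 (A = (-40)² = 1600)
E(S, X) = S + 2*X
1/(E(-7, s) - A) = 1/((-7 + 2*(57/7)) - 1*1600) = 1/((-7 + 114/7) - 1600) = 1/(65/7 - 1600) = 1/(-11135/7) = -7/11135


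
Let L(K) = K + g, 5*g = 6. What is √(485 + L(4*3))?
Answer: √12455/5 ≈ 22.320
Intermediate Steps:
g = 6/5 (g = (⅕)*6 = 6/5 ≈ 1.2000)
L(K) = 6/5 + K (L(K) = K + 6/5 = 6/5 + K)
√(485 + L(4*3)) = √(485 + (6/5 + 4*3)) = √(485 + (6/5 + 12)) = √(485 + 66/5) = √(2491/5) = √12455/5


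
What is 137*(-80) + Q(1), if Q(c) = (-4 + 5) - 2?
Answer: -10961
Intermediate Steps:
Q(c) = -1 (Q(c) = 1 - 2 = -1)
137*(-80) + Q(1) = 137*(-80) - 1 = -10960 - 1 = -10961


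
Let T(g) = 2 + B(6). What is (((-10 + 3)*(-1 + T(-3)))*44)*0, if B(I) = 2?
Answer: 0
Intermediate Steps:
T(g) = 4 (T(g) = 2 + 2 = 4)
(((-10 + 3)*(-1 + T(-3)))*44)*0 = (((-10 + 3)*(-1 + 4))*44)*0 = (-7*3*44)*0 = -21*44*0 = -924*0 = 0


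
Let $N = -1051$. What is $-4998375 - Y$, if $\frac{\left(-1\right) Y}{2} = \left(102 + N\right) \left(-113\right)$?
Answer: $-4783901$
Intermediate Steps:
$Y = -214474$ ($Y = - 2 \left(102 - 1051\right) \left(-113\right) = - 2 \left(\left(-949\right) \left(-113\right)\right) = \left(-2\right) 107237 = -214474$)
$-4998375 - Y = -4998375 - -214474 = -4998375 + 214474 = -4783901$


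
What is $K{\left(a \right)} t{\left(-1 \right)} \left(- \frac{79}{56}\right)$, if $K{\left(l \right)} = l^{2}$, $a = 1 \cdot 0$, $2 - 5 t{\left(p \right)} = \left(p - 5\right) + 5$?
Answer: $0$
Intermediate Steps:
$t{\left(p \right)} = \frac{2}{5} - \frac{p}{5}$ ($t{\left(p \right)} = \frac{2}{5} - \frac{\left(p - 5\right) + 5}{5} = \frac{2}{5} - \frac{\left(-5 + p\right) + 5}{5} = \frac{2}{5} - \frac{p}{5}$)
$a = 0$
$K{\left(a \right)} t{\left(-1 \right)} \left(- \frac{79}{56}\right) = 0^{2} \left(\frac{2}{5} - - \frac{1}{5}\right) \left(- \frac{79}{56}\right) = 0 \left(\frac{2}{5} + \frac{1}{5}\right) \left(\left(-79\right) \frac{1}{56}\right) = 0 \cdot \frac{3}{5} \left(- \frac{79}{56}\right) = 0 \left(- \frac{79}{56}\right) = 0$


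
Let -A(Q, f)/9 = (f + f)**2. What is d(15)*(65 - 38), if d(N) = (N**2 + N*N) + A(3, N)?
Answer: -206550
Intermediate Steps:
A(Q, f) = -36*f**2 (A(Q, f) = -9*(f + f)**2 = -9*4*f**2 = -36*f**2)
d(N) = -34*N**2 (d(N) = (N**2 + N*N) - 36*N**2 = (N**2 + N**2) - 36*N**2 = 2*N**2 - 36*N**2 = -34*N**2)
d(15)*(65 - 38) = (-34*15**2)*(65 - 38) = -34*225*27 = -7650*27 = -206550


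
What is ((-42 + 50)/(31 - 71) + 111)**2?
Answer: 306916/25 ≈ 12277.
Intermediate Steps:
((-42 + 50)/(31 - 71) + 111)**2 = (8/(-40) + 111)**2 = (8*(-1/40) + 111)**2 = (-1/5 + 111)**2 = (554/5)**2 = 306916/25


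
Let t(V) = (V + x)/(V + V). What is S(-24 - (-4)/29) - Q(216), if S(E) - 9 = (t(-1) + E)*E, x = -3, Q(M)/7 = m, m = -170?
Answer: 1447087/841 ≈ 1720.7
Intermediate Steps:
Q(M) = -1190 (Q(M) = 7*(-170) = -1190)
t(V) = (-3 + V)/(2*V) (t(V) = (V - 3)/(V + V) = (-3 + V)/((2*V)) = (-3 + V)*(1/(2*V)) = (-3 + V)/(2*V))
S(E) = 9 + E*(2 + E) (S(E) = 9 + ((½)*(-3 - 1)/(-1) + E)*E = 9 + ((½)*(-1)*(-4) + E)*E = 9 + (2 + E)*E = 9 + E*(2 + E))
S(-24 - (-4)/29) - Q(216) = (9 + (-24 - (-4)/29)² + 2*(-24 - (-4)/29)) - 1*(-1190) = (9 + (-24 - (-4)/29)² + 2*(-24 - (-4)/29)) + 1190 = (9 + (-24 - 1*(-4/29))² + 2*(-24 - 1*(-4/29))) + 1190 = (9 + (-24 + 4/29)² + 2*(-24 + 4/29)) + 1190 = (9 + (-692/29)² + 2*(-692/29)) + 1190 = (9 + 478864/841 - 1384/29) + 1190 = 446297/841 + 1190 = 1447087/841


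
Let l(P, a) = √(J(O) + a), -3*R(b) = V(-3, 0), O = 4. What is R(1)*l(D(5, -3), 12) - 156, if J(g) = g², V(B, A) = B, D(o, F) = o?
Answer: -156 + 2*√7 ≈ -150.71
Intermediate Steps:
R(b) = 1 (R(b) = -⅓*(-3) = 1)
l(P, a) = √(16 + a) (l(P, a) = √(4² + a) = √(16 + a))
R(1)*l(D(5, -3), 12) - 156 = 1*√(16 + 12) - 156 = 1*√28 - 156 = 1*(2*√7) - 156 = 2*√7 - 156 = -156 + 2*√7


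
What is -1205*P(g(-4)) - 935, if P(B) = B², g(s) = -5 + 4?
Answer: -2140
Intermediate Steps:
g(s) = -1
-1205*P(g(-4)) - 935 = -1205*(-1)² - 935 = -1205*1 - 935 = -1205 - 935 = -2140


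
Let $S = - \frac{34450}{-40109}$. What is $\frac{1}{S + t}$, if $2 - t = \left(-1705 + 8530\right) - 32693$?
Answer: $\frac{40109}{1037654280} \approx 3.8654 \cdot 10^{-5}$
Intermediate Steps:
$S = \frac{34450}{40109}$ ($S = \left(-34450\right) \left(- \frac{1}{40109}\right) = \frac{34450}{40109} \approx 0.85891$)
$t = 25870$ ($t = 2 - \left(\left(-1705 + 8530\right) - 32693\right) = 2 - \left(6825 - 32693\right) = 2 - -25868 = 2 + 25868 = 25870$)
$\frac{1}{S + t} = \frac{1}{\frac{34450}{40109} + 25870} = \frac{1}{\frac{1037654280}{40109}} = \frac{40109}{1037654280}$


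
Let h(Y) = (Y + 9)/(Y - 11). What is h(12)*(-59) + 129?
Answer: -1110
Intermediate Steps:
h(Y) = (9 + Y)/(-11 + Y)
h(12)*(-59) + 129 = ((9 + 12)/(-11 + 12))*(-59) + 129 = (21/1)*(-59) + 129 = (1*21)*(-59) + 129 = 21*(-59) + 129 = -1239 + 129 = -1110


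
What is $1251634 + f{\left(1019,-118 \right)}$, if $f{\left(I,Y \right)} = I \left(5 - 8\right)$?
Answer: $1248577$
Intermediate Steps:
$f{\left(I,Y \right)} = - 3 I$ ($f{\left(I,Y \right)} = I \left(-3\right) = - 3 I$)
$1251634 + f{\left(1019,-118 \right)} = 1251634 - 3057 = 1248577$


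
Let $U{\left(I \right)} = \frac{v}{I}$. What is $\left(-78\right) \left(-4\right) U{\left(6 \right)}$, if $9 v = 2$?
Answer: $\frac{104}{9} \approx 11.556$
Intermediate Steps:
$v = \frac{2}{9}$ ($v = \frac{1}{9} \cdot 2 = \frac{2}{9} \approx 0.22222$)
$U{\left(I \right)} = \frac{2}{9 I}$
$\left(-78\right) \left(-4\right) U{\left(6 \right)} = \left(-78\right) \left(-4\right) \frac{2}{9 \cdot 6} = 312 \cdot \frac{2}{9} \cdot \frac{1}{6} = 312 \cdot \frac{1}{27} = \frac{104}{9}$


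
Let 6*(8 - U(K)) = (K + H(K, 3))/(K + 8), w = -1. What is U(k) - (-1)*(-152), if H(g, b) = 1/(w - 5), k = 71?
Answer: -409961/2844 ≈ -144.15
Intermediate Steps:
H(g, b) = -1/6 (H(g, b) = 1/(-1 - 5) = 1/(-6) = -1/6)
U(K) = 8 - (-1/6 + K)/(6*(8 + K)) (U(K) = 8 - (K - 1/6)/(6*(K + 8)) = 8 - (-1/6 + K)/(6*(8 + K)))
U(k) - (-1)*(-152) = (2305 + 282*71)/(36*(8 + 71)) - (-1)*(-152) = (1/36)*(2305 + 20022)/79 - 1*152 = (1/36)*(1/79)*22327 - 152 = 22327/2844 - 152 = -409961/2844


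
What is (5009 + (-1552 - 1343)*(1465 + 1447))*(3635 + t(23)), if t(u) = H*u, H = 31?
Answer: -36632904388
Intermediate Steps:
t(u) = 31*u
(5009 + (-1552 - 1343)*(1465 + 1447))*(3635 + t(23)) = (5009 + (-1552 - 1343)*(1465 + 1447))*(3635 + 31*23) = (5009 - 2895*2912)*(3635 + 713) = (5009 - 8430240)*4348 = -8425231*4348 = -36632904388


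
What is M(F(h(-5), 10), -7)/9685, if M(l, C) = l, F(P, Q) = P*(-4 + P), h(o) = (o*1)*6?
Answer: 204/1937 ≈ 0.10532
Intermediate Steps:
h(o) = 6*o (h(o) = o*6 = 6*o)
M(F(h(-5), 10), -7)/9685 = ((6*(-5))*(-4 + 6*(-5)))/9685 = -30*(-4 - 30)*(1/9685) = -30*(-34)*(1/9685) = 1020*(1/9685) = 204/1937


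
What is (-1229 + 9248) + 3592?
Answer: 11611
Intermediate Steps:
(-1229 + 9248) + 3592 = 8019 + 3592 = 11611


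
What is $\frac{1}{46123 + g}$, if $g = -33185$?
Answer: $\frac{1}{12938} \approx 7.7292 \cdot 10^{-5}$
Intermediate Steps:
$\frac{1}{46123 + g} = \frac{1}{46123 - 33185} = \frac{1}{12938}$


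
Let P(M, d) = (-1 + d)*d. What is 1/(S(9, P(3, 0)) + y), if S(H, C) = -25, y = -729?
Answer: -1/754 ≈ -0.0013263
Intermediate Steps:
P(M, d) = d*(-1 + d)
1/(S(9, P(3, 0)) + y) = 1/(-25 - 729) = 1/(-754) = -1/754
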